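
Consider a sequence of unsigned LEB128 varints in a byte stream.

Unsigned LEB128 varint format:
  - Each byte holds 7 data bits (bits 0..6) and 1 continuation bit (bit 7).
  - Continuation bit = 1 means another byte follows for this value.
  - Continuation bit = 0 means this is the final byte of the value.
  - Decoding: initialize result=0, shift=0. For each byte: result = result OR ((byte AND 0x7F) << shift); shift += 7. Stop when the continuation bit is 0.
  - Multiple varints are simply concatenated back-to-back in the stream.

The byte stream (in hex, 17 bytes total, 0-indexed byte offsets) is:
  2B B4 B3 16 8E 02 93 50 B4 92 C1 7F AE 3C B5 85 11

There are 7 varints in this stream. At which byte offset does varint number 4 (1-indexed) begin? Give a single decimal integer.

Answer: 6

Derivation:
  byte[0]=0x2B cont=0 payload=0x2B=43: acc |= 43<<0 -> acc=43 shift=7 [end]
Varint 1: bytes[0:1] = 2B -> value 43 (1 byte(s))
  byte[1]=0xB4 cont=1 payload=0x34=52: acc |= 52<<0 -> acc=52 shift=7
  byte[2]=0xB3 cont=1 payload=0x33=51: acc |= 51<<7 -> acc=6580 shift=14
  byte[3]=0x16 cont=0 payload=0x16=22: acc |= 22<<14 -> acc=367028 shift=21 [end]
Varint 2: bytes[1:4] = B4 B3 16 -> value 367028 (3 byte(s))
  byte[4]=0x8E cont=1 payload=0x0E=14: acc |= 14<<0 -> acc=14 shift=7
  byte[5]=0x02 cont=0 payload=0x02=2: acc |= 2<<7 -> acc=270 shift=14 [end]
Varint 3: bytes[4:6] = 8E 02 -> value 270 (2 byte(s))
  byte[6]=0x93 cont=1 payload=0x13=19: acc |= 19<<0 -> acc=19 shift=7
  byte[7]=0x50 cont=0 payload=0x50=80: acc |= 80<<7 -> acc=10259 shift=14 [end]
Varint 4: bytes[6:8] = 93 50 -> value 10259 (2 byte(s))
  byte[8]=0xB4 cont=1 payload=0x34=52: acc |= 52<<0 -> acc=52 shift=7
  byte[9]=0x92 cont=1 payload=0x12=18: acc |= 18<<7 -> acc=2356 shift=14
  byte[10]=0xC1 cont=1 payload=0x41=65: acc |= 65<<14 -> acc=1067316 shift=21
  byte[11]=0x7F cont=0 payload=0x7F=127: acc |= 127<<21 -> acc=267405620 shift=28 [end]
Varint 5: bytes[8:12] = B4 92 C1 7F -> value 267405620 (4 byte(s))
  byte[12]=0xAE cont=1 payload=0x2E=46: acc |= 46<<0 -> acc=46 shift=7
  byte[13]=0x3C cont=0 payload=0x3C=60: acc |= 60<<7 -> acc=7726 shift=14 [end]
Varint 6: bytes[12:14] = AE 3C -> value 7726 (2 byte(s))
  byte[14]=0xB5 cont=1 payload=0x35=53: acc |= 53<<0 -> acc=53 shift=7
  byte[15]=0x85 cont=1 payload=0x05=5: acc |= 5<<7 -> acc=693 shift=14
  byte[16]=0x11 cont=0 payload=0x11=17: acc |= 17<<14 -> acc=279221 shift=21 [end]
Varint 7: bytes[14:17] = B5 85 11 -> value 279221 (3 byte(s))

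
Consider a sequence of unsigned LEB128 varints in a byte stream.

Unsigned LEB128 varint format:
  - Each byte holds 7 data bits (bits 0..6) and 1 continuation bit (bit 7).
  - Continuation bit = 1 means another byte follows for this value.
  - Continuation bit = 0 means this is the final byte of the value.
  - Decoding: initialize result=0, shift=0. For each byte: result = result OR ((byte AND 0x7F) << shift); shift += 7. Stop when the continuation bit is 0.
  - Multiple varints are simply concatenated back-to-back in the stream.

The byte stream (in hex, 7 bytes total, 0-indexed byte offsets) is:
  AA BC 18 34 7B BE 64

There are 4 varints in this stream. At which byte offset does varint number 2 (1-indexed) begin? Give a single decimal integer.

Answer: 3

Derivation:
  byte[0]=0xAA cont=1 payload=0x2A=42: acc |= 42<<0 -> acc=42 shift=7
  byte[1]=0xBC cont=1 payload=0x3C=60: acc |= 60<<7 -> acc=7722 shift=14
  byte[2]=0x18 cont=0 payload=0x18=24: acc |= 24<<14 -> acc=400938 shift=21 [end]
Varint 1: bytes[0:3] = AA BC 18 -> value 400938 (3 byte(s))
  byte[3]=0x34 cont=0 payload=0x34=52: acc |= 52<<0 -> acc=52 shift=7 [end]
Varint 2: bytes[3:4] = 34 -> value 52 (1 byte(s))
  byte[4]=0x7B cont=0 payload=0x7B=123: acc |= 123<<0 -> acc=123 shift=7 [end]
Varint 3: bytes[4:5] = 7B -> value 123 (1 byte(s))
  byte[5]=0xBE cont=1 payload=0x3E=62: acc |= 62<<0 -> acc=62 shift=7
  byte[6]=0x64 cont=0 payload=0x64=100: acc |= 100<<7 -> acc=12862 shift=14 [end]
Varint 4: bytes[5:7] = BE 64 -> value 12862 (2 byte(s))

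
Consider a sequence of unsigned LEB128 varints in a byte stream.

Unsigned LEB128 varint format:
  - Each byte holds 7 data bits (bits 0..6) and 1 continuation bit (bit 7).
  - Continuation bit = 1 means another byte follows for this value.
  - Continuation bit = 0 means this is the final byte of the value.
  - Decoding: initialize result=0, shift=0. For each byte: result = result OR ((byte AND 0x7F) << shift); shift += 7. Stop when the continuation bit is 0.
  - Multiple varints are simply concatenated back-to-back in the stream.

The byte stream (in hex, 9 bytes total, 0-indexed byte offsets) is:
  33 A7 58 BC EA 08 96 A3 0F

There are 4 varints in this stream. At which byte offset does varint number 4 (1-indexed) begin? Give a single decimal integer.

Answer: 6

Derivation:
  byte[0]=0x33 cont=0 payload=0x33=51: acc |= 51<<0 -> acc=51 shift=7 [end]
Varint 1: bytes[0:1] = 33 -> value 51 (1 byte(s))
  byte[1]=0xA7 cont=1 payload=0x27=39: acc |= 39<<0 -> acc=39 shift=7
  byte[2]=0x58 cont=0 payload=0x58=88: acc |= 88<<7 -> acc=11303 shift=14 [end]
Varint 2: bytes[1:3] = A7 58 -> value 11303 (2 byte(s))
  byte[3]=0xBC cont=1 payload=0x3C=60: acc |= 60<<0 -> acc=60 shift=7
  byte[4]=0xEA cont=1 payload=0x6A=106: acc |= 106<<7 -> acc=13628 shift=14
  byte[5]=0x08 cont=0 payload=0x08=8: acc |= 8<<14 -> acc=144700 shift=21 [end]
Varint 3: bytes[3:6] = BC EA 08 -> value 144700 (3 byte(s))
  byte[6]=0x96 cont=1 payload=0x16=22: acc |= 22<<0 -> acc=22 shift=7
  byte[7]=0xA3 cont=1 payload=0x23=35: acc |= 35<<7 -> acc=4502 shift=14
  byte[8]=0x0F cont=0 payload=0x0F=15: acc |= 15<<14 -> acc=250262 shift=21 [end]
Varint 4: bytes[6:9] = 96 A3 0F -> value 250262 (3 byte(s))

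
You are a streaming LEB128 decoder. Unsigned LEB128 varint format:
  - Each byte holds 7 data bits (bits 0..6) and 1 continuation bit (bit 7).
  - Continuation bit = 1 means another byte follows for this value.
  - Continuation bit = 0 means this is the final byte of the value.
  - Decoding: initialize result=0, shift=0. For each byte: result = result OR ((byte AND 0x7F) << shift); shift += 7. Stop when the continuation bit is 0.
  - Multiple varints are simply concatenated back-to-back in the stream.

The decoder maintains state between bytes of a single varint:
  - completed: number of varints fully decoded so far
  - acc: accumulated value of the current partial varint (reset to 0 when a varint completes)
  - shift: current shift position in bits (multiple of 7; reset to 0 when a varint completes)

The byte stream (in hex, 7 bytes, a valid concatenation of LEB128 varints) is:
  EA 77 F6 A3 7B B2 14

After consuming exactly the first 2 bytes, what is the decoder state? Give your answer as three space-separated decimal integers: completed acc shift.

byte[0]=0xEA cont=1 payload=0x6A: acc |= 106<<0 -> completed=0 acc=106 shift=7
byte[1]=0x77 cont=0 payload=0x77: varint #1 complete (value=15338); reset -> completed=1 acc=0 shift=0

Answer: 1 0 0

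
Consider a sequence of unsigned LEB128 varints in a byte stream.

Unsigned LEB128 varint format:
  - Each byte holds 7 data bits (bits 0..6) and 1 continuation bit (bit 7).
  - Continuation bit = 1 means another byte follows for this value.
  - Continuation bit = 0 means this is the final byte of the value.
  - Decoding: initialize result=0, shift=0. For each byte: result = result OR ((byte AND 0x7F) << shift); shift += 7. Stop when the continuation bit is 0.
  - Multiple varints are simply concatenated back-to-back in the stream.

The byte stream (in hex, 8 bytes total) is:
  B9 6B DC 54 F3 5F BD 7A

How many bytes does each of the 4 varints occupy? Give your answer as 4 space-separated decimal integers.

  byte[0]=0xB9 cont=1 payload=0x39=57: acc |= 57<<0 -> acc=57 shift=7
  byte[1]=0x6B cont=0 payload=0x6B=107: acc |= 107<<7 -> acc=13753 shift=14 [end]
Varint 1: bytes[0:2] = B9 6B -> value 13753 (2 byte(s))
  byte[2]=0xDC cont=1 payload=0x5C=92: acc |= 92<<0 -> acc=92 shift=7
  byte[3]=0x54 cont=0 payload=0x54=84: acc |= 84<<7 -> acc=10844 shift=14 [end]
Varint 2: bytes[2:4] = DC 54 -> value 10844 (2 byte(s))
  byte[4]=0xF3 cont=1 payload=0x73=115: acc |= 115<<0 -> acc=115 shift=7
  byte[5]=0x5F cont=0 payload=0x5F=95: acc |= 95<<7 -> acc=12275 shift=14 [end]
Varint 3: bytes[4:6] = F3 5F -> value 12275 (2 byte(s))
  byte[6]=0xBD cont=1 payload=0x3D=61: acc |= 61<<0 -> acc=61 shift=7
  byte[7]=0x7A cont=0 payload=0x7A=122: acc |= 122<<7 -> acc=15677 shift=14 [end]
Varint 4: bytes[6:8] = BD 7A -> value 15677 (2 byte(s))

Answer: 2 2 2 2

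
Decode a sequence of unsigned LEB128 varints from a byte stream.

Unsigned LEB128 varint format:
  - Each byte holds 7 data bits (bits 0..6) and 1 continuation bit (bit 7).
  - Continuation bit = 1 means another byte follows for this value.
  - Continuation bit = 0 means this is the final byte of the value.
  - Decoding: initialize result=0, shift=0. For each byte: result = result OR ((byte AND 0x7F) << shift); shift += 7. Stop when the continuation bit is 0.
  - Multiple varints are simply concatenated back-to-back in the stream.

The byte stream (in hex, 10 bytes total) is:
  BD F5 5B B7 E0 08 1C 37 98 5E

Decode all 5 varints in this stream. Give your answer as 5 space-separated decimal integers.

Answer: 1505981 143415 28 55 12056

Derivation:
  byte[0]=0xBD cont=1 payload=0x3D=61: acc |= 61<<0 -> acc=61 shift=7
  byte[1]=0xF5 cont=1 payload=0x75=117: acc |= 117<<7 -> acc=15037 shift=14
  byte[2]=0x5B cont=0 payload=0x5B=91: acc |= 91<<14 -> acc=1505981 shift=21 [end]
Varint 1: bytes[0:3] = BD F5 5B -> value 1505981 (3 byte(s))
  byte[3]=0xB7 cont=1 payload=0x37=55: acc |= 55<<0 -> acc=55 shift=7
  byte[4]=0xE0 cont=1 payload=0x60=96: acc |= 96<<7 -> acc=12343 shift=14
  byte[5]=0x08 cont=0 payload=0x08=8: acc |= 8<<14 -> acc=143415 shift=21 [end]
Varint 2: bytes[3:6] = B7 E0 08 -> value 143415 (3 byte(s))
  byte[6]=0x1C cont=0 payload=0x1C=28: acc |= 28<<0 -> acc=28 shift=7 [end]
Varint 3: bytes[6:7] = 1C -> value 28 (1 byte(s))
  byte[7]=0x37 cont=0 payload=0x37=55: acc |= 55<<0 -> acc=55 shift=7 [end]
Varint 4: bytes[7:8] = 37 -> value 55 (1 byte(s))
  byte[8]=0x98 cont=1 payload=0x18=24: acc |= 24<<0 -> acc=24 shift=7
  byte[9]=0x5E cont=0 payload=0x5E=94: acc |= 94<<7 -> acc=12056 shift=14 [end]
Varint 5: bytes[8:10] = 98 5E -> value 12056 (2 byte(s))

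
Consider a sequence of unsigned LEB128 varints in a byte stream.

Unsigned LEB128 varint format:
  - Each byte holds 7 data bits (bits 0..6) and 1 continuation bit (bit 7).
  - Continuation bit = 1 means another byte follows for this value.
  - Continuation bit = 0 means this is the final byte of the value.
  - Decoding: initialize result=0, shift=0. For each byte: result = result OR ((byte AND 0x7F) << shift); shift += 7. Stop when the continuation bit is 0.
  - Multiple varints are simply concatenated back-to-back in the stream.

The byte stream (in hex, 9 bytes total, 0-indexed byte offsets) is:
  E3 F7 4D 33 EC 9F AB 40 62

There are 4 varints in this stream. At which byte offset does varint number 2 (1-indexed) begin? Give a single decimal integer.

Answer: 3

Derivation:
  byte[0]=0xE3 cont=1 payload=0x63=99: acc |= 99<<0 -> acc=99 shift=7
  byte[1]=0xF7 cont=1 payload=0x77=119: acc |= 119<<7 -> acc=15331 shift=14
  byte[2]=0x4D cont=0 payload=0x4D=77: acc |= 77<<14 -> acc=1276899 shift=21 [end]
Varint 1: bytes[0:3] = E3 F7 4D -> value 1276899 (3 byte(s))
  byte[3]=0x33 cont=0 payload=0x33=51: acc |= 51<<0 -> acc=51 shift=7 [end]
Varint 2: bytes[3:4] = 33 -> value 51 (1 byte(s))
  byte[4]=0xEC cont=1 payload=0x6C=108: acc |= 108<<0 -> acc=108 shift=7
  byte[5]=0x9F cont=1 payload=0x1F=31: acc |= 31<<7 -> acc=4076 shift=14
  byte[6]=0xAB cont=1 payload=0x2B=43: acc |= 43<<14 -> acc=708588 shift=21
  byte[7]=0x40 cont=0 payload=0x40=64: acc |= 64<<21 -> acc=134926316 shift=28 [end]
Varint 3: bytes[4:8] = EC 9F AB 40 -> value 134926316 (4 byte(s))
  byte[8]=0x62 cont=0 payload=0x62=98: acc |= 98<<0 -> acc=98 shift=7 [end]
Varint 4: bytes[8:9] = 62 -> value 98 (1 byte(s))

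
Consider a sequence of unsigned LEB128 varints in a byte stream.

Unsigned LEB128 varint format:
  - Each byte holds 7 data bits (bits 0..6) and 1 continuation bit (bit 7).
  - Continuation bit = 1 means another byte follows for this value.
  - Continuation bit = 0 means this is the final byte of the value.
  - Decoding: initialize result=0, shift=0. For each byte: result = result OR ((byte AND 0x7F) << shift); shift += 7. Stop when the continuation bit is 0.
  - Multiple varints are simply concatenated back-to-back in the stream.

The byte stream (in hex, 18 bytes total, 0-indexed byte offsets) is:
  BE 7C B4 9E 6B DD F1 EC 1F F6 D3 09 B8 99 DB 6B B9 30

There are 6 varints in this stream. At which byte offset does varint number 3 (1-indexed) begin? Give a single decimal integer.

Answer: 5

Derivation:
  byte[0]=0xBE cont=1 payload=0x3E=62: acc |= 62<<0 -> acc=62 shift=7
  byte[1]=0x7C cont=0 payload=0x7C=124: acc |= 124<<7 -> acc=15934 shift=14 [end]
Varint 1: bytes[0:2] = BE 7C -> value 15934 (2 byte(s))
  byte[2]=0xB4 cont=1 payload=0x34=52: acc |= 52<<0 -> acc=52 shift=7
  byte[3]=0x9E cont=1 payload=0x1E=30: acc |= 30<<7 -> acc=3892 shift=14
  byte[4]=0x6B cont=0 payload=0x6B=107: acc |= 107<<14 -> acc=1756980 shift=21 [end]
Varint 2: bytes[2:5] = B4 9E 6B -> value 1756980 (3 byte(s))
  byte[5]=0xDD cont=1 payload=0x5D=93: acc |= 93<<0 -> acc=93 shift=7
  byte[6]=0xF1 cont=1 payload=0x71=113: acc |= 113<<7 -> acc=14557 shift=14
  byte[7]=0xEC cont=1 payload=0x6C=108: acc |= 108<<14 -> acc=1784029 shift=21
  byte[8]=0x1F cont=0 payload=0x1F=31: acc |= 31<<21 -> acc=66795741 shift=28 [end]
Varint 3: bytes[5:9] = DD F1 EC 1F -> value 66795741 (4 byte(s))
  byte[9]=0xF6 cont=1 payload=0x76=118: acc |= 118<<0 -> acc=118 shift=7
  byte[10]=0xD3 cont=1 payload=0x53=83: acc |= 83<<7 -> acc=10742 shift=14
  byte[11]=0x09 cont=0 payload=0x09=9: acc |= 9<<14 -> acc=158198 shift=21 [end]
Varint 4: bytes[9:12] = F6 D3 09 -> value 158198 (3 byte(s))
  byte[12]=0xB8 cont=1 payload=0x38=56: acc |= 56<<0 -> acc=56 shift=7
  byte[13]=0x99 cont=1 payload=0x19=25: acc |= 25<<7 -> acc=3256 shift=14
  byte[14]=0xDB cont=1 payload=0x5B=91: acc |= 91<<14 -> acc=1494200 shift=21
  byte[15]=0x6B cont=0 payload=0x6B=107: acc |= 107<<21 -> acc=225889464 shift=28 [end]
Varint 5: bytes[12:16] = B8 99 DB 6B -> value 225889464 (4 byte(s))
  byte[16]=0xB9 cont=1 payload=0x39=57: acc |= 57<<0 -> acc=57 shift=7
  byte[17]=0x30 cont=0 payload=0x30=48: acc |= 48<<7 -> acc=6201 shift=14 [end]
Varint 6: bytes[16:18] = B9 30 -> value 6201 (2 byte(s))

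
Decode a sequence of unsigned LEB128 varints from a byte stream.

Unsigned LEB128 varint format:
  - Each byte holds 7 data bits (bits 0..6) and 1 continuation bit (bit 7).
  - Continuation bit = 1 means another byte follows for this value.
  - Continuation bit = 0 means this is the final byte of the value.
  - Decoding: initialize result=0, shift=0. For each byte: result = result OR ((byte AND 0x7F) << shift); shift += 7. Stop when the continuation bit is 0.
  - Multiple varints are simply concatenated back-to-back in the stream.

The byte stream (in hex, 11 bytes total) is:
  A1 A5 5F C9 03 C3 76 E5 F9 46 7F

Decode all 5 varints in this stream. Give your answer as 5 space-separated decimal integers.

Answer: 1561249 457 15171 1162469 127

Derivation:
  byte[0]=0xA1 cont=1 payload=0x21=33: acc |= 33<<0 -> acc=33 shift=7
  byte[1]=0xA5 cont=1 payload=0x25=37: acc |= 37<<7 -> acc=4769 shift=14
  byte[2]=0x5F cont=0 payload=0x5F=95: acc |= 95<<14 -> acc=1561249 shift=21 [end]
Varint 1: bytes[0:3] = A1 A5 5F -> value 1561249 (3 byte(s))
  byte[3]=0xC9 cont=1 payload=0x49=73: acc |= 73<<0 -> acc=73 shift=7
  byte[4]=0x03 cont=0 payload=0x03=3: acc |= 3<<7 -> acc=457 shift=14 [end]
Varint 2: bytes[3:5] = C9 03 -> value 457 (2 byte(s))
  byte[5]=0xC3 cont=1 payload=0x43=67: acc |= 67<<0 -> acc=67 shift=7
  byte[6]=0x76 cont=0 payload=0x76=118: acc |= 118<<7 -> acc=15171 shift=14 [end]
Varint 3: bytes[5:7] = C3 76 -> value 15171 (2 byte(s))
  byte[7]=0xE5 cont=1 payload=0x65=101: acc |= 101<<0 -> acc=101 shift=7
  byte[8]=0xF9 cont=1 payload=0x79=121: acc |= 121<<7 -> acc=15589 shift=14
  byte[9]=0x46 cont=0 payload=0x46=70: acc |= 70<<14 -> acc=1162469 shift=21 [end]
Varint 4: bytes[7:10] = E5 F9 46 -> value 1162469 (3 byte(s))
  byte[10]=0x7F cont=0 payload=0x7F=127: acc |= 127<<0 -> acc=127 shift=7 [end]
Varint 5: bytes[10:11] = 7F -> value 127 (1 byte(s))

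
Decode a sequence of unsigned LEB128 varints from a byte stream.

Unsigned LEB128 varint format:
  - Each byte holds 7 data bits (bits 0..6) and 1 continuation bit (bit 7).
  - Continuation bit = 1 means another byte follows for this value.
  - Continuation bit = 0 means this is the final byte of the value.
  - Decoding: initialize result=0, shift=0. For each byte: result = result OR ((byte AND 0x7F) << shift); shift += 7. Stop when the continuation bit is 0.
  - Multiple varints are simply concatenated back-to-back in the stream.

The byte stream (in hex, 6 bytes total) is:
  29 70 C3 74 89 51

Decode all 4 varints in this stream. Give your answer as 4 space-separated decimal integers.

  byte[0]=0x29 cont=0 payload=0x29=41: acc |= 41<<0 -> acc=41 shift=7 [end]
Varint 1: bytes[0:1] = 29 -> value 41 (1 byte(s))
  byte[1]=0x70 cont=0 payload=0x70=112: acc |= 112<<0 -> acc=112 shift=7 [end]
Varint 2: bytes[1:2] = 70 -> value 112 (1 byte(s))
  byte[2]=0xC3 cont=1 payload=0x43=67: acc |= 67<<0 -> acc=67 shift=7
  byte[3]=0x74 cont=0 payload=0x74=116: acc |= 116<<7 -> acc=14915 shift=14 [end]
Varint 3: bytes[2:4] = C3 74 -> value 14915 (2 byte(s))
  byte[4]=0x89 cont=1 payload=0x09=9: acc |= 9<<0 -> acc=9 shift=7
  byte[5]=0x51 cont=0 payload=0x51=81: acc |= 81<<7 -> acc=10377 shift=14 [end]
Varint 4: bytes[4:6] = 89 51 -> value 10377 (2 byte(s))

Answer: 41 112 14915 10377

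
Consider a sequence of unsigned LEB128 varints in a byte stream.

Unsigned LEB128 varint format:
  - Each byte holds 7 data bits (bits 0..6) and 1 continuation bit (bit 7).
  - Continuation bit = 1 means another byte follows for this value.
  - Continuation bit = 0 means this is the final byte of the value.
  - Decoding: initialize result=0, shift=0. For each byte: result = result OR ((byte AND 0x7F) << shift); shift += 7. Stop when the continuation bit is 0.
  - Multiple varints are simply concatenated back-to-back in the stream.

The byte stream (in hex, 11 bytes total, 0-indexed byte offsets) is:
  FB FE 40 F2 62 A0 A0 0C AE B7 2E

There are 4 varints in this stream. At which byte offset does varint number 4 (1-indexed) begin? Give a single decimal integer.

Answer: 8

Derivation:
  byte[0]=0xFB cont=1 payload=0x7B=123: acc |= 123<<0 -> acc=123 shift=7
  byte[1]=0xFE cont=1 payload=0x7E=126: acc |= 126<<7 -> acc=16251 shift=14
  byte[2]=0x40 cont=0 payload=0x40=64: acc |= 64<<14 -> acc=1064827 shift=21 [end]
Varint 1: bytes[0:3] = FB FE 40 -> value 1064827 (3 byte(s))
  byte[3]=0xF2 cont=1 payload=0x72=114: acc |= 114<<0 -> acc=114 shift=7
  byte[4]=0x62 cont=0 payload=0x62=98: acc |= 98<<7 -> acc=12658 shift=14 [end]
Varint 2: bytes[3:5] = F2 62 -> value 12658 (2 byte(s))
  byte[5]=0xA0 cont=1 payload=0x20=32: acc |= 32<<0 -> acc=32 shift=7
  byte[6]=0xA0 cont=1 payload=0x20=32: acc |= 32<<7 -> acc=4128 shift=14
  byte[7]=0x0C cont=0 payload=0x0C=12: acc |= 12<<14 -> acc=200736 shift=21 [end]
Varint 3: bytes[5:8] = A0 A0 0C -> value 200736 (3 byte(s))
  byte[8]=0xAE cont=1 payload=0x2E=46: acc |= 46<<0 -> acc=46 shift=7
  byte[9]=0xB7 cont=1 payload=0x37=55: acc |= 55<<7 -> acc=7086 shift=14
  byte[10]=0x2E cont=0 payload=0x2E=46: acc |= 46<<14 -> acc=760750 shift=21 [end]
Varint 4: bytes[8:11] = AE B7 2E -> value 760750 (3 byte(s))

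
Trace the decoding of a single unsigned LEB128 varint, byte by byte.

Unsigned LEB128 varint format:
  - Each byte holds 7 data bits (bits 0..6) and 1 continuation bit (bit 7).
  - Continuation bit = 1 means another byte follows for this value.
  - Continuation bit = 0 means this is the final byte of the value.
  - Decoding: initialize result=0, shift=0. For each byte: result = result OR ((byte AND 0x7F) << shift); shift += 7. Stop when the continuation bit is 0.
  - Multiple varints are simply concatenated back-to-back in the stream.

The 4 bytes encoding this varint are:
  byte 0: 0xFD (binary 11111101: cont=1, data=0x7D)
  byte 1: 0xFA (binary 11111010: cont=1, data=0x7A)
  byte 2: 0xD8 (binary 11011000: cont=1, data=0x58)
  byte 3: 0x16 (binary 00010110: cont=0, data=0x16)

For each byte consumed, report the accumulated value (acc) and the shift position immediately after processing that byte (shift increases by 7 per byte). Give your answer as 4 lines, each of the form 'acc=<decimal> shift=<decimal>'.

Answer: acc=125 shift=7
acc=15741 shift=14
acc=1457533 shift=21
acc=47594877 shift=28

Derivation:
byte 0=0xFD: payload=0x7D=125, contrib = 125<<0 = 125; acc -> 125, shift -> 7
byte 1=0xFA: payload=0x7A=122, contrib = 122<<7 = 15616; acc -> 15741, shift -> 14
byte 2=0xD8: payload=0x58=88, contrib = 88<<14 = 1441792; acc -> 1457533, shift -> 21
byte 3=0x16: payload=0x16=22, contrib = 22<<21 = 46137344; acc -> 47594877, shift -> 28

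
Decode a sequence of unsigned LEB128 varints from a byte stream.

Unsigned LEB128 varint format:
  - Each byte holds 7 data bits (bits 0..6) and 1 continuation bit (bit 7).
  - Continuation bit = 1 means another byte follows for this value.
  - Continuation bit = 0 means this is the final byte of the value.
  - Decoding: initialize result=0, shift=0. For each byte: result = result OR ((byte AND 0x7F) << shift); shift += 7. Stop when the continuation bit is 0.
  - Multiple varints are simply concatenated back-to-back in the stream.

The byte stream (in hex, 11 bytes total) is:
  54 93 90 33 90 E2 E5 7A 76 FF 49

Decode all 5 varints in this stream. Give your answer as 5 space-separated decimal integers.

Answer: 84 837651 257519888 118 9471

Derivation:
  byte[0]=0x54 cont=0 payload=0x54=84: acc |= 84<<0 -> acc=84 shift=7 [end]
Varint 1: bytes[0:1] = 54 -> value 84 (1 byte(s))
  byte[1]=0x93 cont=1 payload=0x13=19: acc |= 19<<0 -> acc=19 shift=7
  byte[2]=0x90 cont=1 payload=0x10=16: acc |= 16<<7 -> acc=2067 shift=14
  byte[3]=0x33 cont=0 payload=0x33=51: acc |= 51<<14 -> acc=837651 shift=21 [end]
Varint 2: bytes[1:4] = 93 90 33 -> value 837651 (3 byte(s))
  byte[4]=0x90 cont=1 payload=0x10=16: acc |= 16<<0 -> acc=16 shift=7
  byte[5]=0xE2 cont=1 payload=0x62=98: acc |= 98<<7 -> acc=12560 shift=14
  byte[6]=0xE5 cont=1 payload=0x65=101: acc |= 101<<14 -> acc=1667344 shift=21
  byte[7]=0x7A cont=0 payload=0x7A=122: acc |= 122<<21 -> acc=257519888 shift=28 [end]
Varint 3: bytes[4:8] = 90 E2 E5 7A -> value 257519888 (4 byte(s))
  byte[8]=0x76 cont=0 payload=0x76=118: acc |= 118<<0 -> acc=118 shift=7 [end]
Varint 4: bytes[8:9] = 76 -> value 118 (1 byte(s))
  byte[9]=0xFF cont=1 payload=0x7F=127: acc |= 127<<0 -> acc=127 shift=7
  byte[10]=0x49 cont=0 payload=0x49=73: acc |= 73<<7 -> acc=9471 shift=14 [end]
Varint 5: bytes[9:11] = FF 49 -> value 9471 (2 byte(s))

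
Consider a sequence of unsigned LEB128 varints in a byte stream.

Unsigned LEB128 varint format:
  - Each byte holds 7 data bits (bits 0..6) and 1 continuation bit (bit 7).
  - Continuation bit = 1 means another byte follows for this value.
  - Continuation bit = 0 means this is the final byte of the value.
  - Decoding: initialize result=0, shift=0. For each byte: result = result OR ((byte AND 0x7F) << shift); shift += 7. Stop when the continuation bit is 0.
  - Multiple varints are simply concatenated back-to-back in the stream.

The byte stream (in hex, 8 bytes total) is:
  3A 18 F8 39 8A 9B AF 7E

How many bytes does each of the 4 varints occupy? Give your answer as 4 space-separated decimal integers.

  byte[0]=0x3A cont=0 payload=0x3A=58: acc |= 58<<0 -> acc=58 shift=7 [end]
Varint 1: bytes[0:1] = 3A -> value 58 (1 byte(s))
  byte[1]=0x18 cont=0 payload=0x18=24: acc |= 24<<0 -> acc=24 shift=7 [end]
Varint 2: bytes[1:2] = 18 -> value 24 (1 byte(s))
  byte[2]=0xF8 cont=1 payload=0x78=120: acc |= 120<<0 -> acc=120 shift=7
  byte[3]=0x39 cont=0 payload=0x39=57: acc |= 57<<7 -> acc=7416 shift=14 [end]
Varint 3: bytes[2:4] = F8 39 -> value 7416 (2 byte(s))
  byte[4]=0x8A cont=1 payload=0x0A=10: acc |= 10<<0 -> acc=10 shift=7
  byte[5]=0x9B cont=1 payload=0x1B=27: acc |= 27<<7 -> acc=3466 shift=14
  byte[6]=0xAF cont=1 payload=0x2F=47: acc |= 47<<14 -> acc=773514 shift=21
  byte[7]=0x7E cont=0 payload=0x7E=126: acc |= 126<<21 -> acc=265014666 shift=28 [end]
Varint 4: bytes[4:8] = 8A 9B AF 7E -> value 265014666 (4 byte(s))

Answer: 1 1 2 4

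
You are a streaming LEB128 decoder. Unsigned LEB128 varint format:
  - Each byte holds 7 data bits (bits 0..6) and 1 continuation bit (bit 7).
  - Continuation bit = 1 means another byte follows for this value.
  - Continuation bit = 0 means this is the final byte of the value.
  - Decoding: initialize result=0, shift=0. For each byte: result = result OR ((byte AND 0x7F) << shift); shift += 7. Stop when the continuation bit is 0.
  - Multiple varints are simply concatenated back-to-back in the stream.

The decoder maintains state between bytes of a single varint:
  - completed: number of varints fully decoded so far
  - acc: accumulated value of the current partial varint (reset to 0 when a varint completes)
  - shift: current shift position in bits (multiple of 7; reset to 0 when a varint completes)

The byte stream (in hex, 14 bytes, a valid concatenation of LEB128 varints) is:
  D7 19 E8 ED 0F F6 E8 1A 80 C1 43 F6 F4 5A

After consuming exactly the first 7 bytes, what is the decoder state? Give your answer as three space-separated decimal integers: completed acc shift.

Answer: 2 13430 14

Derivation:
byte[0]=0xD7 cont=1 payload=0x57: acc |= 87<<0 -> completed=0 acc=87 shift=7
byte[1]=0x19 cont=0 payload=0x19: varint #1 complete (value=3287); reset -> completed=1 acc=0 shift=0
byte[2]=0xE8 cont=1 payload=0x68: acc |= 104<<0 -> completed=1 acc=104 shift=7
byte[3]=0xED cont=1 payload=0x6D: acc |= 109<<7 -> completed=1 acc=14056 shift=14
byte[4]=0x0F cont=0 payload=0x0F: varint #2 complete (value=259816); reset -> completed=2 acc=0 shift=0
byte[5]=0xF6 cont=1 payload=0x76: acc |= 118<<0 -> completed=2 acc=118 shift=7
byte[6]=0xE8 cont=1 payload=0x68: acc |= 104<<7 -> completed=2 acc=13430 shift=14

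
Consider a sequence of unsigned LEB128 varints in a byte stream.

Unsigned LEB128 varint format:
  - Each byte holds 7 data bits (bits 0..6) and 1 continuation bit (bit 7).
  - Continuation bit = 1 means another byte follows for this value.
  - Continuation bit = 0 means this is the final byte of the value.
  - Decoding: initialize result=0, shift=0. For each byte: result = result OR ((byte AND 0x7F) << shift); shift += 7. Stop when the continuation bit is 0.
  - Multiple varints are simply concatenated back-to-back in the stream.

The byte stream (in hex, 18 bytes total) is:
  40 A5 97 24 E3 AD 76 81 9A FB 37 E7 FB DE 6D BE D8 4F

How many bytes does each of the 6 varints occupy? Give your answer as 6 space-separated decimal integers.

Answer: 1 3 3 4 4 3

Derivation:
  byte[0]=0x40 cont=0 payload=0x40=64: acc |= 64<<0 -> acc=64 shift=7 [end]
Varint 1: bytes[0:1] = 40 -> value 64 (1 byte(s))
  byte[1]=0xA5 cont=1 payload=0x25=37: acc |= 37<<0 -> acc=37 shift=7
  byte[2]=0x97 cont=1 payload=0x17=23: acc |= 23<<7 -> acc=2981 shift=14
  byte[3]=0x24 cont=0 payload=0x24=36: acc |= 36<<14 -> acc=592805 shift=21 [end]
Varint 2: bytes[1:4] = A5 97 24 -> value 592805 (3 byte(s))
  byte[4]=0xE3 cont=1 payload=0x63=99: acc |= 99<<0 -> acc=99 shift=7
  byte[5]=0xAD cont=1 payload=0x2D=45: acc |= 45<<7 -> acc=5859 shift=14
  byte[6]=0x76 cont=0 payload=0x76=118: acc |= 118<<14 -> acc=1939171 shift=21 [end]
Varint 3: bytes[4:7] = E3 AD 76 -> value 1939171 (3 byte(s))
  byte[7]=0x81 cont=1 payload=0x01=1: acc |= 1<<0 -> acc=1 shift=7
  byte[8]=0x9A cont=1 payload=0x1A=26: acc |= 26<<7 -> acc=3329 shift=14
  byte[9]=0xFB cont=1 payload=0x7B=123: acc |= 123<<14 -> acc=2018561 shift=21
  byte[10]=0x37 cont=0 payload=0x37=55: acc |= 55<<21 -> acc=117361921 shift=28 [end]
Varint 4: bytes[7:11] = 81 9A FB 37 -> value 117361921 (4 byte(s))
  byte[11]=0xE7 cont=1 payload=0x67=103: acc |= 103<<0 -> acc=103 shift=7
  byte[12]=0xFB cont=1 payload=0x7B=123: acc |= 123<<7 -> acc=15847 shift=14
  byte[13]=0xDE cont=1 payload=0x5E=94: acc |= 94<<14 -> acc=1555943 shift=21
  byte[14]=0x6D cont=0 payload=0x6D=109: acc |= 109<<21 -> acc=230145511 shift=28 [end]
Varint 5: bytes[11:15] = E7 FB DE 6D -> value 230145511 (4 byte(s))
  byte[15]=0xBE cont=1 payload=0x3E=62: acc |= 62<<0 -> acc=62 shift=7
  byte[16]=0xD8 cont=1 payload=0x58=88: acc |= 88<<7 -> acc=11326 shift=14
  byte[17]=0x4F cont=0 payload=0x4F=79: acc |= 79<<14 -> acc=1305662 shift=21 [end]
Varint 6: bytes[15:18] = BE D8 4F -> value 1305662 (3 byte(s))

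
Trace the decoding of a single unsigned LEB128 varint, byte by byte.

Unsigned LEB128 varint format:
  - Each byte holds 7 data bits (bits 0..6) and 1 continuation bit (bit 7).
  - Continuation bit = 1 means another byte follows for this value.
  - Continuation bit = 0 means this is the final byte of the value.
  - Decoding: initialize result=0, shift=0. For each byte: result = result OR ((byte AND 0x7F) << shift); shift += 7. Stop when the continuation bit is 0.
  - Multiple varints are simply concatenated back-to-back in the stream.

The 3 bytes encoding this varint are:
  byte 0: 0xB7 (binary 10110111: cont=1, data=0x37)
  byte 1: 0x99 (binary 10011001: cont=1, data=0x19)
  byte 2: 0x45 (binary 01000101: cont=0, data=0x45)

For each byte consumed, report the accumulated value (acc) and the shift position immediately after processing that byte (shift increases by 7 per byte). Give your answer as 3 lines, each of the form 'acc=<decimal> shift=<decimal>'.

Answer: acc=55 shift=7
acc=3255 shift=14
acc=1133751 shift=21

Derivation:
byte 0=0xB7: payload=0x37=55, contrib = 55<<0 = 55; acc -> 55, shift -> 7
byte 1=0x99: payload=0x19=25, contrib = 25<<7 = 3200; acc -> 3255, shift -> 14
byte 2=0x45: payload=0x45=69, contrib = 69<<14 = 1130496; acc -> 1133751, shift -> 21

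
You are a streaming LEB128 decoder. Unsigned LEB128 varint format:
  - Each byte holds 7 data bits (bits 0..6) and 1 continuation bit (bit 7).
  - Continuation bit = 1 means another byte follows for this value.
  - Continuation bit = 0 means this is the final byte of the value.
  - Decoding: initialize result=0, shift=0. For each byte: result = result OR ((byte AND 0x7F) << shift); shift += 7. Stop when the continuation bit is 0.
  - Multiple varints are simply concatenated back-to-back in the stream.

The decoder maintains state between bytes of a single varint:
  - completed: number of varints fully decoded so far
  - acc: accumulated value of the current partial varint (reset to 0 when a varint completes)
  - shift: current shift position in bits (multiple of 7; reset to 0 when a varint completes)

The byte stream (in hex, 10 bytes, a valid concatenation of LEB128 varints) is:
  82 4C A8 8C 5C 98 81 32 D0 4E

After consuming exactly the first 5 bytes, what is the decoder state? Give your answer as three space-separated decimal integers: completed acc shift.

Answer: 2 0 0

Derivation:
byte[0]=0x82 cont=1 payload=0x02: acc |= 2<<0 -> completed=0 acc=2 shift=7
byte[1]=0x4C cont=0 payload=0x4C: varint #1 complete (value=9730); reset -> completed=1 acc=0 shift=0
byte[2]=0xA8 cont=1 payload=0x28: acc |= 40<<0 -> completed=1 acc=40 shift=7
byte[3]=0x8C cont=1 payload=0x0C: acc |= 12<<7 -> completed=1 acc=1576 shift=14
byte[4]=0x5C cont=0 payload=0x5C: varint #2 complete (value=1508904); reset -> completed=2 acc=0 shift=0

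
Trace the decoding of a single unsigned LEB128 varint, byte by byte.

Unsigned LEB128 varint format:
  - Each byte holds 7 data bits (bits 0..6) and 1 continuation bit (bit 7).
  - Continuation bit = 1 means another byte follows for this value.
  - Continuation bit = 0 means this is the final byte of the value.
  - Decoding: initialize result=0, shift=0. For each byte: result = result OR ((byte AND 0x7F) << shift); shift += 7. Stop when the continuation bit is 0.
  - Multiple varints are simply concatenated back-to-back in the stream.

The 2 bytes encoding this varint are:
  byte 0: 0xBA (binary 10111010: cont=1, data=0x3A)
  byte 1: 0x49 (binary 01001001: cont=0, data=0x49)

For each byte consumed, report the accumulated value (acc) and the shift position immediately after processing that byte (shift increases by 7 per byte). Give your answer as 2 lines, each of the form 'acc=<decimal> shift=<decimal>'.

Answer: acc=58 shift=7
acc=9402 shift=14

Derivation:
byte 0=0xBA: payload=0x3A=58, contrib = 58<<0 = 58; acc -> 58, shift -> 7
byte 1=0x49: payload=0x49=73, contrib = 73<<7 = 9344; acc -> 9402, shift -> 14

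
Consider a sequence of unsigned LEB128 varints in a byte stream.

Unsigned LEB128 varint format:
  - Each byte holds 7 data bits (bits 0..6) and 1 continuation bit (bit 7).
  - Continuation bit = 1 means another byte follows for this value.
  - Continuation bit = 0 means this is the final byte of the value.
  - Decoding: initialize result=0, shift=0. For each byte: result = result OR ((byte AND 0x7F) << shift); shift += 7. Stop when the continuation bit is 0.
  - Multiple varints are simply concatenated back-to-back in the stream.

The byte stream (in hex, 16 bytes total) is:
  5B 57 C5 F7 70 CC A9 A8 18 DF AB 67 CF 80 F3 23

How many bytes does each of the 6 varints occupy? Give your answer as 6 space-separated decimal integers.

Answer: 1 1 3 4 3 4

Derivation:
  byte[0]=0x5B cont=0 payload=0x5B=91: acc |= 91<<0 -> acc=91 shift=7 [end]
Varint 1: bytes[0:1] = 5B -> value 91 (1 byte(s))
  byte[1]=0x57 cont=0 payload=0x57=87: acc |= 87<<0 -> acc=87 shift=7 [end]
Varint 2: bytes[1:2] = 57 -> value 87 (1 byte(s))
  byte[2]=0xC5 cont=1 payload=0x45=69: acc |= 69<<0 -> acc=69 shift=7
  byte[3]=0xF7 cont=1 payload=0x77=119: acc |= 119<<7 -> acc=15301 shift=14
  byte[4]=0x70 cont=0 payload=0x70=112: acc |= 112<<14 -> acc=1850309 shift=21 [end]
Varint 3: bytes[2:5] = C5 F7 70 -> value 1850309 (3 byte(s))
  byte[5]=0xCC cont=1 payload=0x4C=76: acc |= 76<<0 -> acc=76 shift=7
  byte[6]=0xA9 cont=1 payload=0x29=41: acc |= 41<<7 -> acc=5324 shift=14
  byte[7]=0xA8 cont=1 payload=0x28=40: acc |= 40<<14 -> acc=660684 shift=21
  byte[8]=0x18 cont=0 payload=0x18=24: acc |= 24<<21 -> acc=50992332 shift=28 [end]
Varint 4: bytes[5:9] = CC A9 A8 18 -> value 50992332 (4 byte(s))
  byte[9]=0xDF cont=1 payload=0x5F=95: acc |= 95<<0 -> acc=95 shift=7
  byte[10]=0xAB cont=1 payload=0x2B=43: acc |= 43<<7 -> acc=5599 shift=14
  byte[11]=0x67 cont=0 payload=0x67=103: acc |= 103<<14 -> acc=1693151 shift=21 [end]
Varint 5: bytes[9:12] = DF AB 67 -> value 1693151 (3 byte(s))
  byte[12]=0xCF cont=1 payload=0x4F=79: acc |= 79<<0 -> acc=79 shift=7
  byte[13]=0x80 cont=1 payload=0x00=0: acc |= 0<<7 -> acc=79 shift=14
  byte[14]=0xF3 cont=1 payload=0x73=115: acc |= 115<<14 -> acc=1884239 shift=21
  byte[15]=0x23 cont=0 payload=0x23=35: acc |= 35<<21 -> acc=75284559 shift=28 [end]
Varint 6: bytes[12:16] = CF 80 F3 23 -> value 75284559 (4 byte(s))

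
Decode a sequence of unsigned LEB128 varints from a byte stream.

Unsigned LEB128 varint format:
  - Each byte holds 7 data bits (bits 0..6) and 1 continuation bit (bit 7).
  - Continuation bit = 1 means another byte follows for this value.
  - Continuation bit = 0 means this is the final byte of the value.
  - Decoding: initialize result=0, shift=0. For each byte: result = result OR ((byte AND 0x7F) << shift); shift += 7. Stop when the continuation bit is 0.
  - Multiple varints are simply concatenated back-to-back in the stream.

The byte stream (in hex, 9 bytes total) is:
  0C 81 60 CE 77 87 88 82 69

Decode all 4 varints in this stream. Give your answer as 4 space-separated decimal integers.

  byte[0]=0x0C cont=0 payload=0x0C=12: acc |= 12<<0 -> acc=12 shift=7 [end]
Varint 1: bytes[0:1] = 0C -> value 12 (1 byte(s))
  byte[1]=0x81 cont=1 payload=0x01=1: acc |= 1<<0 -> acc=1 shift=7
  byte[2]=0x60 cont=0 payload=0x60=96: acc |= 96<<7 -> acc=12289 shift=14 [end]
Varint 2: bytes[1:3] = 81 60 -> value 12289 (2 byte(s))
  byte[3]=0xCE cont=1 payload=0x4E=78: acc |= 78<<0 -> acc=78 shift=7
  byte[4]=0x77 cont=0 payload=0x77=119: acc |= 119<<7 -> acc=15310 shift=14 [end]
Varint 3: bytes[3:5] = CE 77 -> value 15310 (2 byte(s))
  byte[5]=0x87 cont=1 payload=0x07=7: acc |= 7<<0 -> acc=7 shift=7
  byte[6]=0x88 cont=1 payload=0x08=8: acc |= 8<<7 -> acc=1031 shift=14
  byte[7]=0x82 cont=1 payload=0x02=2: acc |= 2<<14 -> acc=33799 shift=21
  byte[8]=0x69 cont=0 payload=0x69=105: acc |= 105<<21 -> acc=220234759 shift=28 [end]
Varint 4: bytes[5:9] = 87 88 82 69 -> value 220234759 (4 byte(s))

Answer: 12 12289 15310 220234759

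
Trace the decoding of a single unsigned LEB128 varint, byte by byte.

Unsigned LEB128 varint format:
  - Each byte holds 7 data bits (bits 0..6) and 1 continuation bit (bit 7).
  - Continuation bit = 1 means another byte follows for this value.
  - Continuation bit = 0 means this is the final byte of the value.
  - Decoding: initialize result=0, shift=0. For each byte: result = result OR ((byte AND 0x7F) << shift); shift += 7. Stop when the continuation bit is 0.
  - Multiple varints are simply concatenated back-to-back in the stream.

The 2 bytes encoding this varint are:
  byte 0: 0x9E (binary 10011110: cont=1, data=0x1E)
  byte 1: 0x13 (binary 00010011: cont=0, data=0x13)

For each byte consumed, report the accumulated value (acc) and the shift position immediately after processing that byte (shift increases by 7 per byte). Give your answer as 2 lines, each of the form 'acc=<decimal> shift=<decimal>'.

Answer: acc=30 shift=7
acc=2462 shift=14

Derivation:
byte 0=0x9E: payload=0x1E=30, contrib = 30<<0 = 30; acc -> 30, shift -> 7
byte 1=0x13: payload=0x13=19, contrib = 19<<7 = 2432; acc -> 2462, shift -> 14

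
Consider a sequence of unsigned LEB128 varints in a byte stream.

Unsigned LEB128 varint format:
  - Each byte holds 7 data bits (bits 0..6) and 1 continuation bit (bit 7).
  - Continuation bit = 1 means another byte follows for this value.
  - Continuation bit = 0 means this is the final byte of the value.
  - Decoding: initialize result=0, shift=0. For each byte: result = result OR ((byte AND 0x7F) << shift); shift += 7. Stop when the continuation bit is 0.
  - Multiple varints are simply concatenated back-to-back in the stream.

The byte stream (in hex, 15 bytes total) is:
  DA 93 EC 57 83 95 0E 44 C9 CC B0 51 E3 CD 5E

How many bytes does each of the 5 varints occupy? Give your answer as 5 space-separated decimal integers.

  byte[0]=0xDA cont=1 payload=0x5A=90: acc |= 90<<0 -> acc=90 shift=7
  byte[1]=0x93 cont=1 payload=0x13=19: acc |= 19<<7 -> acc=2522 shift=14
  byte[2]=0xEC cont=1 payload=0x6C=108: acc |= 108<<14 -> acc=1771994 shift=21
  byte[3]=0x57 cont=0 payload=0x57=87: acc |= 87<<21 -> acc=184224218 shift=28 [end]
Varint 1: bytes[0:4] = DA 93 EC 57 -> value 184224218 (4 byte(s))
  byte[4]=0x83 cont=1 payload=0x03=3: acc |= 3<<0 -> acc=3 shift=7
  byte[5]=0x95 cont=1 payload=0x15=21: acc |= 21<<7 -> acc=2691 shift=14
  byte[6]=0x0E cont=0 payload=0x0E=14: acc |= 14<<14 -> acc=232067 shift=21 [end]
Varint 2: bytes[4:7] = 83 95 0E -> value 232067 (3 byte(s))
  byte[7]=0x44 cont=0 payload=0x44=68: acc |= 68<<0 -> acc=68 shift=7 [end]
Varint 3: bytes[7:8] = 44 -> value 68 (1 byte(s))
  byte[8]=0xC9 cont=1 payload=0x49=73: acc |= 73<<0 -> acc=73 shift=7
  byte[9]=0xCC cont=1 payload=0x4C=76: acc |= 76<<7 -> acc=9801 shift=14
  byte[10]=0xB0 cont=1 payload=0x30=48: acc |= 48<<14 -> acc=796233 shift=21
  byte[11]=0x51 cont=0 payload=0x51=81: acc |= 81<<21 -> acc=170665545 shift=28 [end]
Varint 4: bytes[8:12] = C9 CC B0 51 -> value 170665545 (4 byte(s))
  byte[12]=0xE3 cont=1 payload=0x63=99: acc |= 99<<0 -> acc=99 shift=7
  byte[13]=0xCD cont=1 payload=0x4D=77: acc |= 77<<7 -> acc=9955 shift=14
  byte[14]=0x5E cont=0 payload=0x5E=94: acc |= 94<<14 -> acc=1550051 shift=21 [end]
Varint 5: bytes[12:15] = E3 CD 5E -> value 1550051 (3 byte(s))

Answer: 4 3 1 4 3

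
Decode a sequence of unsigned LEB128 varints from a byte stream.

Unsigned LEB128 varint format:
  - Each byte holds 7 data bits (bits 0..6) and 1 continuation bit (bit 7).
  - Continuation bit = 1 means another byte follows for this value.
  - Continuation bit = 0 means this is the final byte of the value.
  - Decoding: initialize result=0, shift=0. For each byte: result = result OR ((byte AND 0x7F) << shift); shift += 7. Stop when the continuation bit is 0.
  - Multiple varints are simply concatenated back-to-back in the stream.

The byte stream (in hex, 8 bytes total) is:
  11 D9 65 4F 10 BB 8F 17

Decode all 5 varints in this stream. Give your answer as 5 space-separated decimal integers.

Answer: 17 13017 79 16 378811

Derivation:
  byte[0]=0x11 cont=0 payload=0x11=17: acc |= 17<<0 -> acc=17 shift=7 [end]
Varint 1: bytes[0:1] = 11 -> value 17 (1 byte(s))
  byte[1]=0xD9 cont=1 payload=0x59=89: acc |= 89<<0 -> acc=89 shift=7
  byte[2]=0x65 cont=0 payload=0x65=101: acc |= 101<<7 -> acc=13017 shift=14 [end]
Varint 2: bytes[1:3] = D9 65 -> value 13017 (2 byte(s))
  byte[3]=0x4F cont=0 payload=0x4F=79: acc |= 79<<0 -> acc=79 shift=7 [end]
Varint 3: bytes[3:4] = 4F -> value 79 (1 byte(s))
  byte[4]=0x10 cont=0 payload=0x10=16: acc |= 16<<0 -> acc=16 shift=7 [end]
Varint 4: bytes[4:5] = 10 -> value 16 (1 byte(s))
  byte[5]=0xBB cont=1 payload=0x3B=59: acc |= 59<<0 -> acc=59 shift=7
  byte[6]=0x8F cont=1 payload=0x0F=15: acc |= 15<<7 -> acc=1979 shift=14
  byte[7]=0x17 cont=0 payload=0x17=23: acc |= 23<<14 -> acc=378811 shift=21 [end]
Varint 5: bytes[5:8] = BB 8F 17 -> value 378811 (3 byte(s))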